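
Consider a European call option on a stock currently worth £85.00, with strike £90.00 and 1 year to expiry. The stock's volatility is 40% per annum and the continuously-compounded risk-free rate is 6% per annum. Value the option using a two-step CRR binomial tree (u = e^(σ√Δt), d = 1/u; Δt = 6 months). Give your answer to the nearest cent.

£13.10

CRR parameters: u = e^(σ√Δt) = e^(0.4·√0.5) = 1.3269, d = 1/u = 0.7536
Per-period rate: rΔt = 0.06·0.5 = 0.03, so R = e^0.03 = 1.0305
Risk-neutral probability p = (e^0.03 − 0.7536)/(1.3269 − 0.7536) = 0.2768/0.5733 = 0.4829
Terminal stock prices: S_uu = 149.7, S_ud = 85, S_dd = 48.28
Terminal payoffs (S − K): max(59.66, 0) = 59.66, max(-5, 0) = 0, max(-41.72, 0) = 0
Node u (S = 112.8): V_u = e^(−0.03)·[0.4829·59.6556 + 0.5171·0.0000] = 27.9553
Node d (S = 64.06): V_d = e^(−0.03)·[0.4829·0.0000 + 0.5171·0.0000] = 0.0000
Node 0 (S = 85): V_0 = e^(−0.03)·[0.4829·27.9553 + 0.5171·0.0000] = 13.1001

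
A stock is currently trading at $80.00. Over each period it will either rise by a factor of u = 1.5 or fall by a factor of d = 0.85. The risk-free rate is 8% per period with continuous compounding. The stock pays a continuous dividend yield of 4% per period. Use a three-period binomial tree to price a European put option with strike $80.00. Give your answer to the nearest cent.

$8.56

Per-period risk-free factor R = e^0.08 = 1.0833; dividend-adjusted growth = e^(0.08−0.04) = 1.0408.
Risk-neutral probability p = (1.0408 − 0.85)/(1.5 − 0.85) = 0.1908/0.6500 = 0.2936
Terminal stock prices: S_uuu = 270, S_uud = 153, S_udd = 86.7, S_ddd = 49.13
Terminal payoffs (K − S): max(-190, 0) = 0, max(-73, 0) = 0, max(-6.7, 0) = 0, max(30.87, 0) = 30.87
Node uu (S = 180): V_uu = e^(−0.08)·[0.2936·0.0000 + 0.7064·0.0000] = 0.0000
Node ud (S = 102): V_ud = e^(−0.08)·[0.2936·0.0000 + 0.7064·0.0000] = 0.0000
Node dd (S = 57.8): V_dd = e^(−0.08)·[0.2936·0.0000 + 0.7064·30.8700] = 20.1313
Node u (S = 120): V_u = e^(−0.08)·[0.2936·0.0000 + 0.7064·0.0000] = 0.0000
Node d (S = 68): V_d = e^(−0.08)·[0.2936·0.0000 + 0.7064·20.1313] = 13.1282
Node 0 (S = 80): V_0 = e^(−0.08)·[0.2936·0.0000 + 0.7064·13.1282] = 8.5613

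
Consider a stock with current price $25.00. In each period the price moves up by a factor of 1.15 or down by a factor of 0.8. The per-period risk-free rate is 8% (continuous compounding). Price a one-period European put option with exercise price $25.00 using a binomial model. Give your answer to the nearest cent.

$0.88

Risk-neutral probability p = (e^0.08 − 0.8)/(1.15 − 0.8) = 0.2833/0.3500 = 0.8094
Terminal stock prices: S_u = 28.75, S_d = 20
Terminal payoffs (K − S): max(-3.75, 0) = 0, max(5, 0) = 5
Node 0 (S = 25): V_0 = e^(−0.08)·[0.8094·0.0000 + 0.1906·5.0000] = 0.8798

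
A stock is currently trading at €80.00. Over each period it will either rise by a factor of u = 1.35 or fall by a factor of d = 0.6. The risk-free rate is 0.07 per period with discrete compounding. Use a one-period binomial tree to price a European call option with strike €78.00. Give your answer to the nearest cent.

Risk-neutral probability p = (1 + 0.07 − 0.6)/(1.35 − 0.6) = 0.4700/0.7500 = 0.6267
Terminal stock prices: S_u = 108, S_d = 48
Terminal payoffs (S − K): max(30, 0) = 30, max(-30, 0) = 0
Node 0 (S = 80): V_0 = 1/1.07·[0.6267·30.0000 + 0.3733·0.0000] = 17.5701

€17.57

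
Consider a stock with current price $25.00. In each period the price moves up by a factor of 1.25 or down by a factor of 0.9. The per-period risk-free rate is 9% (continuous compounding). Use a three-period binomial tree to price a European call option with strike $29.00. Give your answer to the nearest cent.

$4.52

Risk-neutral probability p = (e^0.09 − 0.9)/(1.25 − 0.9) = 0.1942/0.3500 = 0.5548
Terminal stock prices: S_uuu = 48.83, S_uud = 35.16, S_udd = 25.31, S_ddd = 18.23
Terminal payoffs (S − K): max(19.83, 0) = 19.83, max(6.156, 0) = 6.156, max(-3.688, 0) = 0, max(-10.77, 0) = 0
Node uu (S = 39.06): V_uu = e^(−0.09)·[0.5548·19.8281 + 0.4452·6.1562] = 12.5585
Node ud (S = 28.12): V_ud = e^(−0.09)·[0.5548·6.1562 + 0.4452·0.0000] = 3.1214
Node dd (S = 20.25): V_dd = e^(−0.09)·[0.5548·0.0000 + 0.4452·0.0000] = 0.0000
Node u (S = 31.25): V_u = e^(−0.09)·[0.5548·12.5585 + 0.4452·3.1214] = 7.6377
Node d (S = 22.5): V_d = e^(−0.09)·[0.5548·3.1214 + 0.4452·0.0000] = 1.5827
Node 0 (S = 25): V_0 = e^(−0.09)·[0.5548·7.6377 + 0.4452·1.5827] = 4.5166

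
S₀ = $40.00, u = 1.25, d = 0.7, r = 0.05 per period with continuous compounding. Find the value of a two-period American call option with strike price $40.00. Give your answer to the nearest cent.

$8.30

Risk-neutral probability p = (e^0.05 − 0.7)/(1.25 − 0.7) = 0.3513/0.5500 = 0.6387
Terminal stock prices: S_uu = 62.5, S_ud = 35, S_dd = 19.6
Terminal payoffs (S − K): max(22.5, 0) = 22.5, max(-5, 0) = 0, max(-20.4, 0) = 0
Node u (S = 50): continuation = e^(−0.05)·[0.6387·22.5000 + 0.3613·0.0000] = 13.6693; exercise value = 10.0000 ≤ continuation, so V_u = 13.6693
Node d (S = 28): continuation = e^(−0.05)·[0.6387·0.0000 + 0.3613·0.0000] = 0.0000; exercise value = 0.0000 ≤ continuation, so V_d = 0.0000
Node 0 (S = 40): continuation = e^(−0.05)·[0.6387·13.6693 + 0.3613·0.0000] = 8.3045; exercise value = 0.0000 ≤ continuation, so V_0 = 8.3045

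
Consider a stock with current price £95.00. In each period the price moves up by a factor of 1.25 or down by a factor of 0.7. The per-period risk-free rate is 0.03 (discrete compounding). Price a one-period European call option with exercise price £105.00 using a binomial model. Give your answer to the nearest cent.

£8.01

Risk-neutral probability p = (1 + 0.03 − 0.7)/(1.25 − 0.7) = 0.3300/0.5500 = 0.6000
Terminal stock prices: S_u = 118.8, S_d = 66.5
Terminal payoffs (S − K): max(13.75, 0) = 13.75, max(-38.5, 0) = 0
Node 0 (S = 95): V_0 = 1/1.03·[0.6000·13.7500 + 0.4000·0.0000] = 8.0097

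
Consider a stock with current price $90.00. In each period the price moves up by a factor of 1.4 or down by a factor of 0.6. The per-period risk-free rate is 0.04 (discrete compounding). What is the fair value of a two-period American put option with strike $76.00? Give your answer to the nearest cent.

$9.61

Risk-neutral probability p = (1 + 0.04 − 0.6)/(1.4 − 0.6) = 0.4400/0.8000 = 0.5500
Terminal stock prices: S_uu = 176.4, S_ud = 75.6, S_dd = 32.4
Terminal payoffs (K − S): max(-100.4, 0) = 0, max(0.4, 0) = 0.4, max(43.6, 0) = 43.6
Node u (S = 126): continuation = 1/1.04·[0.5500·0.0000 + 0.4500·0.4000] = 0.1731; exercise value = 0.0000 ≤ continuation, so V_u = 0.1731
Node d (S = 54): continuation = 1/1.04·[0.5500·0.4000 + 0.4500·43.6000] = 19.0769; exercise value = 22.0000 > continuation, so V_d = 22.0000 (exercise)
Node 0 (S = 90): continuation = 1/1.04·[0.5500·0.1731 + 0.4500·22.0000] = 9.6108; exercise value = 0.0000 ≤ continuation, so V_0 = 9.6108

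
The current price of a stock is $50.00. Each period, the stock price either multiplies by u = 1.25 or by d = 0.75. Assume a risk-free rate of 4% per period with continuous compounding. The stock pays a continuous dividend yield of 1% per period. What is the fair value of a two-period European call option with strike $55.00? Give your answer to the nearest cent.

$6.72

Per-period risk-free factor R = e^0.04 = 1.0408; dividend-adjusted growth = e^(0.04−0.01) = 1.0305.
Risk-neutral probability p = (1.0305 − 0.75)/(1.25 − 0.75) = 0.2805/0.5000 = 0.5609
Terminal stock prices: S_uu = 78.12, S_ud = 46.88, S_dd = 28.12
Terminal payoffs (S − K): max(23.12, 0) = 23.12, max(-8.125, 0) = 0, max(-26.88, 0) = 0
Node u (S = 62.5): V_u = e^(−0.04)·[0.5609·23.1250 + 0.4391·0.0000] = 12.4624
Node d (S = 37.5): V_d = e^(−0.04)·[0.5609·0.0000 + 0.4391·0.0000] = 0.0000
Node 0 (S = 50): V_0 = e^(−0.04)·[0.5609·12.4624 + 0.4391·0.0000] = 6.7162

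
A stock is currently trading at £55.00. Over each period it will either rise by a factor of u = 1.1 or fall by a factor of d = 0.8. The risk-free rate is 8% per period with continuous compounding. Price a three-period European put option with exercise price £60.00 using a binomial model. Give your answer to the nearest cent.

Risk-neutral probability p = (e^0.08 − 0.8)/(1.1 − 0.8) = 0.2833/0.3000 = 0.9443
Terminal stock prices: S_uuu = 73.21, S_uud = 53.24, S_udd = 38.72, S_ddd = 28.16
Terminal payoffs (K − S): max(-13.21, 0) = 0, max(6.76, 0) = 6.76, max(21.28, 0) = 21.28, max(31.84, 0) = 31.84
Node uu (S = 66.55): V_uu = e^(−0.08)·[0.9443·0.0000 + 0.0557·6.7600] = 0.3476
Node ud (S = 48.4): V_ud = e^(−0.08)·[0.9443·6.7600 + 0.0557·21.2800] = 6.9870
Node dd (S = 35.2): V_dd = e^(−0.08)·[0.9443·21.2800 + 0.0557·31.8400] = 20.1870
Node u (S = 60.5): V_u = e^(−0.08)·[0.9443·0.3476 + 0.0557·6.9870] = 0.6624
Node d (S = 44): V_d = e^(−0.08)·[0.9443·6.9870 + 0.0557·20.1870] = 7.1286
Node 0 (S = 55): V_0 = e^(−0.08)·[0.9443·0.6624 + 0.0557·7.1286] = 0.9440

£0.94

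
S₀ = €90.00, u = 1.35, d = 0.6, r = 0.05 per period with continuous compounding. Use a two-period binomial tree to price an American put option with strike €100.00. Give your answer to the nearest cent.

€23.31

Risk-neutral probability p = (e^0.05 − 0.6)/(1.35 − 0.6) = 0.4513/0.7500 = 0.6017
Terminal stock prices: S_uu = 164, S_ud = 72.9, S_dd = 32.4
Terminal payoffs (K − S): max(-64.03, 0) = 0, max(27.1, 0) = 27.1, max(67.6, 0) = 67.6
Node u (S = 121.5): continuation = e^(−0.05)·[0.6017·0.0000 + 0.3983·27.1000] = 10.2676; exercise value = 0.0000 ≤ continuation, so V_u = 10.2676
Node d (S = 54): continuation = e^(−0.05)·[0.6017·27.1000 + 0.3983·67.6000] = 41.1229; exercise value = 46.0000 > continuation, so V_d = 46.0000 (exercise)
Node 0 (S = 90): continuation = e^(−0.05)·[0.6017·10.2676 + 0.3983·46.0000] = 23.3051; exercise value = 10.0000 ≤ continuation, so V_0 = 23.3051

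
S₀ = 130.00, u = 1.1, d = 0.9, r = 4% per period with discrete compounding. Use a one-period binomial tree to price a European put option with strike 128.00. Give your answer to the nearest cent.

3.17

Risk-neutral probability p = (1 + 0.04 − 0.9)/(1.1 − 0.9) = 0.1400/0.2000 = 0.7000
Terminal stock prices: S_u = 143, S_d = 117
Terminal payoffs (K − S): max(-15, 0) = 0, max(11, 0) = 11
Node 0 (S = 130): V_0 = 1/1.04·[0.7000·0.0000 + 0.3000·11.0000] = 3.1731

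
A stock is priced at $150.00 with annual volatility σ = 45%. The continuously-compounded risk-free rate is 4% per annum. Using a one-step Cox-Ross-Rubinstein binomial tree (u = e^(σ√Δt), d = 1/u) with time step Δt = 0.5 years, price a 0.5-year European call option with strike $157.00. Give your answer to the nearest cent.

$21.81

CRR parameters: u = e^(σ√Δt) = e^(0.45·√0.5) = 1.3746, d = 1/u = 0.7275
Per-period rate: rΔt = 0.04·0.5 = 0.02, so R = e^0.02 = 1.0202
Risk-neutral probability p = (e^0.02 − 0.7275)/(1.3746 − 0.7275) = 0.2927/0.6472 = 0.4523
Terminal stock prices: S_u = 206.2, S_d = 109.1
Terminal payoffs (S − K): max(49.2, 0) = 49.2, max(-47.88, 0) = 0
Node 0 (S = 150): V_0 = e^(−0.02)·[0.4523·49.1973 + 0.5477·0.0000] = 21.8127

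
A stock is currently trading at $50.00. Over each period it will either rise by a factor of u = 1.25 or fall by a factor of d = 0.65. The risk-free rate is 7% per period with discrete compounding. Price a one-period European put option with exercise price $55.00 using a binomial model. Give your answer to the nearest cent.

Risk-neutral probability p = (1 + 0.07 − 0.65)/(1.25 − 0.65) = 0.4200/0.6000 = 0.7000
Terminal stock prices: S_u = 62.5, S_d = 32.5
Terminal payoffs (K − S): max(-7.5, 0) = 0, max(22.5, 0) = 22.5
Node 0 (S = 50): V_0 = 1/1.07·[0.7000·0.0000 + 0.3000·22.5000] = 6.3084

$6.31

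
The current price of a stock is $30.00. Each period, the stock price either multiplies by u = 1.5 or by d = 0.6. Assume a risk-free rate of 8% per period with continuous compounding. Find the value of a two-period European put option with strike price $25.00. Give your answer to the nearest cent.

Risk-neutral probability p = (e^0.08 − 0.6)/(1.5 − 0.6) = 0.4833/0.9000 = 0.5370
Terminal stock prices: S_uu = 67.5, S_ud = 27, S_dd = 10.8
Terminal payoffs (K − S): max(-42.5, 0) = 0, max(-2, 0) = 0, max(14.2, 0) = 14.2
Node u (S = 45): V_u = e^(−0.08)·[0.5370·0.0000 + 0.4630·0.0000] = 0.0000
Node d (S = 18): V_d = e^(−0.08)·[0.5370·0.0000 + 0.4630·14.2000] = 6.0693
Node 0 (S = 30): V_0 = e^(−0.08)·[0.5370·0.0000 + 0.4630·6.0693] = 2.5941

$2.59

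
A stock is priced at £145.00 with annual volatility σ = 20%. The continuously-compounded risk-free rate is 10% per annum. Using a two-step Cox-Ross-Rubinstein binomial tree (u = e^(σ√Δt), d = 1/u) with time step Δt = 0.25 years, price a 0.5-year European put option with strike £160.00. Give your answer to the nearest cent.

CRR parameters: u = e^(σ√Δt) = e^(0.2·√0.25) = 1.1052, d = 1/u = 0.9048
Per-period rate: rΔt = 0.1·0.25 = 0.025, so R = e^0.025 = 1.0253
Risk-neutral probability p = (e^0.025 − 0.9048)/(1.1052 − 0.9048) = 0.1205/0.2003 = 0.6014
Terminal stock prices: S_uu = 177.1, S_ud = 145, S_dd = 118.7
Terminal payoffs (K − S): max(-17.1, 0) = 0, max(15, 0) = 15, max(41.28, 0) = 41.28
Node u (S = 160.2): V_u = e^(−0.025)·[0.6014·0.0000 + 0.3986·15.0000] = 5.8316
Node d (S = 131.2): V_d = e^(−0.025)·[0.6014·15.0000 + 0.3986·41.2840] = 24.8482
Node 0 (S = 145): V_0 = e^(−0.025)·[0.6014·5.8316 + 0.3986·24.8482] = 13.0807

£13.08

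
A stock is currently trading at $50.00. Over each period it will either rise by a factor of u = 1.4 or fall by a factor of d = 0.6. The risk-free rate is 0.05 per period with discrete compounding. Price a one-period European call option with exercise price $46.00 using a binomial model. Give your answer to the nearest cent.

Risk-neutral probability p = (1 + 0.05 − 0.6)/(1.4 − 0.6) = 0.4500/0.8000 = 0.5625
Terminal stock prices: S_u = 70, S_d = 30
Terminal payoffs (S − K): max(24, 0) = 24, max(-16, 0) = 0
Node 0 (S = 50): V_0 = 1/1.05·[0.5625·24.0000 + 0.4375·0.0000] = 12.8571

$12.86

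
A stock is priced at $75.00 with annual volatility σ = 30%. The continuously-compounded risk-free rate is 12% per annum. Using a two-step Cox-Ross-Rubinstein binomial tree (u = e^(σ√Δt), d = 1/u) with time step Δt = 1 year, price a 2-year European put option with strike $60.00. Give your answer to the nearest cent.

$1.98

CRR parameters: u = e^(σ√Δt) = e^(0.3·√1) = 1.3499, d = 1/u = 0.7408
Per-period rate: rΔt = 0.12·1 = 0.12, so R = e^0.12 = 1.1275
Risk-neutral probability p = (e^0.12 − 0.7408)/(1.3499 − 0.7408) = 0.3867/0.6090 = 0.6349
Terminal stock prices: S_uu = 136.7, S_ud = 75, S_dd = 41.16
Terminal payoffs (K − S): max(-76.66, 0) = 0, max(-15, 0) = 0, max(18.84, 0) = 18.84
Node u (S = 101.2): V_u = e^(−0.12)·[0.6349·0.0000 + 0.3651·0.0000] = 0.0000
Node d (S = 55.56): V_d = e^(−0.12)·[0.6349·0.0000 + 0.3651·18.8391] = 6.1004
Node 0 (S = 75): V_0 = e^(−0.12)·[0.6349·0.0000 + 0.3651·6.1004] = 1.9754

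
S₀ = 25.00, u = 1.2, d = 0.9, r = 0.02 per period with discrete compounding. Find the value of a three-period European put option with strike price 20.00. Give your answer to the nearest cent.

Risk-neutral probability p = (1 + 0.02 − 0.9)/(1.2 − 0.9) = 0.1200/0.3000 = 0.4000
Terminal stock prices: S_uuu = 43.2, S_uud = 32.4, S_udd = 24.3, S_ddd = 18.23
Terminal payoffs (K − S): max(-23.2, 0) = 0, max(-12.4, 0) = 0, max(-4.3, 0) = 0, max(1.775, 0) = 1.775
Node uu (S = 36): V_uu = 1/1.02·[0.4000·0.0000 + 0.6000·0.0000] = 0.0000
Node ud (S = 27): V_ud = 1/1.02·[0.4000·0.0000 + 0.6000·0.0000] = 0.0000
Node dd (S = 20.25): V_dd = 1/1.02·[0.4000·0.0000 + 0.6000·1.7750] = 1.0441
Node u (S = 30): V_u = 1/1.02·[0.4000·0.0000 + 0.6000·0.0000] = 0.0000
Node d (S = 22.5): V_d = 1/1.02·[0.4000·0.0000 + 0.6000·1.0441] = 0.6142
Node 0 (S = 25): V_0 = 1/1.02·[0.4000·0.0000 + 0.6000·0.6142] = 0.3613

0.36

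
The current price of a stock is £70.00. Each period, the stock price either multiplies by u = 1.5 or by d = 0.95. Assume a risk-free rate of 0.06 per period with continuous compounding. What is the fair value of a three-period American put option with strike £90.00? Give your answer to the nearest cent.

Risk-neutral probability p = (e^0.06 − 0.95)/(1.5 − 0.95) = 0.1118/0.5500 = 0.2033
Terminal stock prices: S_uuu = 236.2, S_uud = 149.6, S_udd = 94.76, S_ddd = 60.02
Terminal payoffs (K − S): max(-146.2, 0) = 0, max(-59.62, 0) = 0, max(-4.763, 0) = 0, max(29.98, 0) = 29.98
Node uu (S = 157.5): continuation = e^(−0.06)·[0.2033·0.0000 + 0.7967·0.0000] = 0.0000; exercise value = 0.0000 ≤ continuation, so V_uu = 0.0000
Node ud (S = 99.75): continuation = e^(−0.06)·[0.2033·0.0000 + 0.7967·0.0000] = 0.0000; exercise value = 0.0000 ≤ continuation, so V_ud = 0.0000
Node dd (S = 63.17): continuation = e^(−0.06)·[0.2033·0.0000 + 0.7967·29.9838] = 22.4958; exercise value = 26.8250 > continuation, so V_dd = 26.8250 (exercise)
Node u (S = 105): continuation = e^(−0.06)·[0.2033·0.0000 + 0.7967·0.0000] = 0.0000; exercise value = 0.0000 ≤ continuation, so V_u = 0.0000
Node d (S = 66.5): continuation = e^(−0.06)·[0.2033·0.0000 + 0.7967·26.8250] = 20.1259; exercise value = 23.5000 > continuation, so V_d = 23.5000 (exercise)
Node 0 (S = 70): continuation = e^(−0.06)·[0.2033·0.0000 + 0.7967·23.5000] = 17.6313; exercise value = 20.0000 > continuation, so V_0 = 20.0000 (exercise)

£20.00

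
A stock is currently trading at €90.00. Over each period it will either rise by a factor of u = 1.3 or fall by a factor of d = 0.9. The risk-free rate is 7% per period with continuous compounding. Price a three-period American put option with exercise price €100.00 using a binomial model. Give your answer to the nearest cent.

Risk-neutral probability p = (e^0.07 − 0.9)/(1.3 − 0.9) = 0.1725/0.4000 = 0.4313
Terminal stock prices: S_uuu = 197.7, S_uud = 136.9, S_udd = 94.77, S_ddd = 65.61
Terminal payoffs (K − S): max(-97.73, 0) = 0, max(-36.89, 0) = 0, max(5.23, 0) = 5.23, max(34.39, 0) = 34.39
Node uu (S = 152.1): continuation = e^(−0.07)·[0.4313·0.0000 + 0.5687·0.0000] = 0.0000; exercise value = 0.0000 ≤ continuation, so V_uu = 0.0000
Node ud (S = 105.3): continuation = e^(−0.07)·[0.4313·0.0000 + 0.5687·5.2300] = 2.7734; exercise value = 0.0000 ≤ continuation, so V_ud = 2.7734
Node dd (S = 72.9): continuation = e^(−0.07)·[0.4313·5.2300 + 0.5687·34.3900] = 20.3394; exercise value = 27.1000 > continuation, so V_dd = 27.1000 (exercise)
Node u (S = 117): continuation = e^(−0.07)·[0.4313·0.0000 + 0.5687·2.7734] = 1.4707; exercise value = 0.0000 ≤ continuation, so V_u = 1.4707
Node d (S = 81): continuation = e^(−0.07)·[0.4313·2.7734 + 0.5687·27.1000] = 15.4858; exercise value = 19.0000 > continuation, so V_d = 19.0000 (exercise)
Node 0 (S = 90): continuation = e^(−0.07)·[0.4313·1.4707 + 0.5687·19.0000] = 10.6667; exercise value = 10.0000 ≤ continuation, so V_0 = 10.6667

€10.67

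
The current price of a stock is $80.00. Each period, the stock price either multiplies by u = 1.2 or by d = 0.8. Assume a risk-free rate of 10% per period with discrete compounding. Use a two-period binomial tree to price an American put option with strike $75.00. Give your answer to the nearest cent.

$2.50

Risk-neutral probability p = (1 + 0.1 − 0.8)/(1.2 − 0.8) = 0.3000/0.4000 = 0.7500
Terminal stock prices: S_uu = 115.2, S_ud = 76.8, S_dd = 51.2
Terminal payoffs (K − S): max(-40.2, 0) = 0, max(-1.8, 0) = 0, max(23.8, 0) = 23.8
Node u (S = 96): continuation = 1/1.1·[0.7500·0.0000 + 0.2500·0.0000] = 0.0000; exercise value = 0.0000 ≤ continuation, so V_u = 0.0000
Node d (S = 64): continuation = 1/1.1·[0.7500·0.0000 + 0.2500·23.8000] = 5.4091; exercise value = 11.0000 > continuation, so V_d = 11.0000 (exercise)
Node 0 (S = 80): continuation = 1/1.1·[0.7500·0.0000 + 0.2500·11.0000] = 2.5000; exercise value = 0.0000 ≤ continuation, so V_0 = 2.5000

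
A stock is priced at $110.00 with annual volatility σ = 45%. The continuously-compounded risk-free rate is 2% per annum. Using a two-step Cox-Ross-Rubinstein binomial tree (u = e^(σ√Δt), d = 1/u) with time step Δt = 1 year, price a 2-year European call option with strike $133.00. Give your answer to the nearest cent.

CRR parameters: u = e^(σ√Δt) = e^(0.45·√1) = 1.5683, d = 1/u = 0.6376
Per-period rate: rΔt = 0.02·1 = 0.02, so R = e^0.02 = 1.0202
Risk-neutral probability p = (e^0.02 − 0.6376)/(1.5683 − 0.6376) = 0.3826/0.9307 = 0.4111
Terminal stock prices: S_uu = 270.6, S_ud = 110, S_dd = 44.72
Terminal payoffs (S − K): max(137.6, 0) = 137.6, max(-23, 0) = 0, max(-88.28, 0) = 0
Node u (S = 172.5): V_u = e^(−0.02)·[0.4111·137.5563 + 0.5889·0.0000] = 55.4252
Node d (S = 70.14): V_d = e^(−0.02)·[0.4111·0.0000 + 0.5889·0.0000] = 0.0000
Node 0 (S = 110): V_0 = e^(−0.02)·[0.4111·55.4252 + 0.5889·0.0000] = 22.3323

$22.33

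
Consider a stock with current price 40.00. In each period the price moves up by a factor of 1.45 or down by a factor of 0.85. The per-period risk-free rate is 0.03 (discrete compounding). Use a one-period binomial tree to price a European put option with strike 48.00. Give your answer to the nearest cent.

9.51

Risk-neutral probability p = (1 + 0.03 − 0.85)/(1.45 − 0.85) = 0.1800/0.6000 = 0.3000
Terminal stock prices: S_u = 58, S_d = 34
Terminal payoffs (K − S): max(-10, 0) = 0, max(14, 0) = 14
Node 0 (S = 40): V_0 = 1/1.03·[0.3000·0.0000 + 0.7000·14.0000] = 9.5146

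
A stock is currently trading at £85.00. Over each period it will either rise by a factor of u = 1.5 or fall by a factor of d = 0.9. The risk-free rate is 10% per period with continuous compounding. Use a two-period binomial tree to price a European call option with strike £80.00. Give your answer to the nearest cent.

£23.45

Risk-neutral probability p = (e^0.1 − 0.9)/(1.5 − 0.9) = 0.2052/0.6000 = 0.3420
Terminal stock prices: S_uu = 191.2, S_ud = 114.8, S_dd = 68.85
Terminal payoffs (S − K): max(111.2, 0) = 111.2, max(34.75, 0) = 34.75, max(-11.15, 0) = 0
Node u (S = 127.5): V_u = e^(−0.1)·[0.3420·111.2500 + 0.6580·34.7500] = 55.1130
Node d (S = 76.5): V_d = e^(−0.1)·[0.3420·34.7500 + 0.6580·0.0000] = 10.7520
Node 0 (S = 85): V_0 = e^(−0.1)·[0.3420·55.1130 + 0.6580·10.7520] = 23.4546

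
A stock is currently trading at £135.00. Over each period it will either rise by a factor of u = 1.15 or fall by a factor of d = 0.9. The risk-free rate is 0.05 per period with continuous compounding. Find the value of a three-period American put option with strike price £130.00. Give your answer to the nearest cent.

Risk-neutral probability p = (e^0.05 − 0.9)/(1.15 − 0.9) = 0.1513/0.2500 = 0.6051
Terminal stock prices: S_uuu = 205.3, S_uud = 160.7, S_udd = 125.8, S_ddd = 98.42
Terminal payoffs (K − S): max(-75.32, 0) = 0, max(-30.68, 0) = 0, max(4.247, 0) = 4.247, max(31.58, 0) = 31.58
Node uu (S = 178.5): continuation = e^(−0.05)·[0.6051·0.0000 + 0.3949·0.0000] = 0.0000; exercise value = 0.0000 ≤ continuation, so V_uu = 0.0000
Node ud (S = 139.7): continuation = e^(−0.05)·[0.6051·0.0000 + 0.3949·4.2475] = 1.5956; exercise value = 0.0000 ≤ continuation, so V_ud = 1.5956
Node dd (S = 109.4): continuation = e^(−0.05)·[0.6051·4.2475 + 0.3949·31.5850] = 14.3098; exercise value = 20.6500 > continuation, so V_dd = 20.6500 (exercise)
Node u (S = 155.2): continuation = e^(−0.05)·[0.6051·0.0000 + 0.3949·1.5956] = 0.5994; exercise value = 0.0000 ≤ continuation, so V_u = 0.5994
Node d (S = 121.5): continuation = e^(−0.05)·[0.6051·1.5956 + 0.3949·20.6500] = 8.6757; exercise value = 8.5000 ≤ continuation, so V_d = 8.6757
Node 0 (S = 135): continuation = e^(−0.05)·[0.6051·0.5994 + 0.3949·8.6757] = 3.6041; exercise value = 0.0000 ≤ continuation, so V_0 = 3.6041

£3.60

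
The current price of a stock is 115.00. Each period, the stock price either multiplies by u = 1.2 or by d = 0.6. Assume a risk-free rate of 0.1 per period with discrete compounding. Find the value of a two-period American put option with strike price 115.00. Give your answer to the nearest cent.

10.67

Risk-neutral probability p = (1 + 0.1 − 0.6)/(1.2 − 0.6) = 0.5000/0.6000 = 0.8333
Terminal stock prices: S_uu = 165.6, S_ud = 82.8, S_dd = 41.4
Terminal payoffs (K − S): max(-50.6, 0) = 0, max(32.2, 0) = 32.2, max(73.6, 0) = 73.6
Node u (S = 138): continuation = 1/1.1·[0.8333·0.0000 + 0.1667·32.2000] = 4.8788; exercise value = 0.0000 ≤ continuation, so V_u = 4.8788
Node d (S = 69): continuation = 1/1.1·[0.8333·32.2000 + 0.1667·73.6000] = 35.5455; exercise value = 46.0000 > continuation, so V_d = 46.0000 (exercise)
Node 0 (S = 115): continuation = 1/1.1·[0.8333·4.8788 + 0.1667·46.0000] = 10.6657; exercise value = 0.0000 ≤ continuation, so V_0 = 10.6657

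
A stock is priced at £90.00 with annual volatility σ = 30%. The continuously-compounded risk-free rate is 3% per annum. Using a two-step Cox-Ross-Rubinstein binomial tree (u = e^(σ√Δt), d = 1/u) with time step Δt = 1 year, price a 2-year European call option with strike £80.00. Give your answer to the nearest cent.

CRR parameters: u = e^(σ√Δt) = e^(0.3·√1) = 1.3499, d = 1/u = 0.7408
Per-period rate: rΔt = 0.03·1 = 0.03, so R = e^0.03 = 1.0305
Risk-neutral probability p = (e^0.03 − 0.7408)/(1.3499 − 0.7408) = 0.2896/0.6090 = 0.4756
Terminal stock prices: S_uu = 164, S_ud = 90, S_dd = 49.39
Terminal payoffs (S − K): max(83.99, 0) = 83.99, max(10, 0) = 10, max(-30.61, 0) = 0
Node u (S = 121.5): V_u = e^(−0.03)·[0.4756·83.9907 + 0.5244·10.0000] = 43.8516
Node d (S = 66.67): V_d = e^(−0.03)·[0.4756·10.0000 + 0.5244·0.0000] = 4.6151
Node 0 (S = 90): V_0 = e^(−0.03)·[0.4756·43.8516 + 0.5244·4.6151] = 22.5866

£22.59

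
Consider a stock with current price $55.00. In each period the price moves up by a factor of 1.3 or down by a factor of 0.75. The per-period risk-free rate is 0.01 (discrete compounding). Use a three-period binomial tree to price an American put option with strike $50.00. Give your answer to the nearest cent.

Risk-neutral probability p = (1 + 0.01 − 0.75)/(1.3 − 0.75) = 0.2600/0.5500 = 0.4727
Terminal stock prices: S_uuu = 120.8, S_uud = 69.71, S_udd = 40.22, S_ddd = 23.2
Terminal payoffs (K − S): max(-70.84, 0) = 0, max(-19.71, 0) = 0, max(9.781, 0) = 9.781, max(26.8, 0) = 26.8
Node uu (S = 92.95): continuation = 1/1.01·[0.4727·0.0000 + 0.5273·0.0000] = 0.0000; exercise value = 0.0000 ≤ continuation, so V_uu = 0.0000
Node ud (S = 53.62): continuation = 1/1.01·[0.4727·0.0000 + 0.5273·9.7812] = 5.1063; exercise value = 0.0000 ≤ continuation, so V_ud = 5.1063
Node dd (S = 30.94): continuation = 1/1.01·[0.4727·9.7812 + 0.5273·26.7969] = 18.5675; exercise value = 19.0625 > continuation, so V_dd = 19.0625 (exercise)
Node u (S = 71.5): continuation = 1/1.01·[0.4727·0.0000 + 0.5273·5.1063] = 2.6658; exercise value = 0.0000 ≤ continuation, so V_u = 2.6658
Node d (S = 41.25): continuation = 1/1.01·[0.4727·5.1063 + 0.5273·19.0625] = 12.3416; exercise value = 8.7500 ≤ continuation, so V_d = 12.3416
Node 0 (S = 55): continuation = 1/1.01·[0.4727·2.6658 + 0.5273·12.3416] = 7.6907; exercise value = 0.0000 ≤ continuation, so V_0 = 7.6907

$7.69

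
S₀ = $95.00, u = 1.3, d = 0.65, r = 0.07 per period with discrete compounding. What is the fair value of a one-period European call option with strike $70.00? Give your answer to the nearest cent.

$32.31

Risk-neutral probability p = (1 + 0.07 − 0.65)/(1.3 − 0.65) = 0.4200/0.6500 = 0.6462
Terminal stock prices: S_u = 123.5, S_d = 61.75
Terminal payoffs (S − K): max(53.5, 0) = 53.5, max(-8.25, 0) = 0
Node 0 (S = 95): V_0 = 1/1.07·[0.6462·53.5000 + 0.3538·0.0000] = 32.3077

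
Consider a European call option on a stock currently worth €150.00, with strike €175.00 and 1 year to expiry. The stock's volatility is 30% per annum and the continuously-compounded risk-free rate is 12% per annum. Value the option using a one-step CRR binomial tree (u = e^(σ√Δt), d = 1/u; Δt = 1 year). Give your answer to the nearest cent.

€15.47

CRR parameters: u = e^(σ√Δt) = e^(0.3·√1) = 1.3499, d = 1/u = 0.7408
Per-period rate: rΔt = 0.12·1 = 0.12, so R = e^0.12 = 1.1275
Risk-neutral probability p = (e^0.12 − 0.7408)/(1.3499 − 0.7408) = 0.3867/0.6090 = 0.6349
Terminal stock prices: S_u = 202.5, S_d = 111.1
Terminal payoffs (S − K): max(27.48, 0) = 27.48, max(-63.88, 0) = 0
Node 0 (S = 150): V_0 = e^(−0.12)·[0.6349·27.4788 + 0.3651·0.0000] = 15.4734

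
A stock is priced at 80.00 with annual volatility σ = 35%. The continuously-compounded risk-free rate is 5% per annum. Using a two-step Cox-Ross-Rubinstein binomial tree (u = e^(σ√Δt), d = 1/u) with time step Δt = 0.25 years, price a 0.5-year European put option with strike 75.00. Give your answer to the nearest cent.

CRR parameters: u = e^(σ√Δt) = e^(0.35·√0.25) = 1.1912, d = 1/u = 0.8395
Per-period rate: rΔt = 0.05·0.25 = 0.0125, so R = e^0.0125 = 1.0126
Risk-neutral probability p = (e^0.0125 − 0.8395)/(1.1912 − 0.8395) = 0.1731/0.3518 = 0.4921
Terminal stock prices: S_uu = 113.5, S_ud = 80, S_dd = 56.38
Terminal payoffs (K − S): max(-38.53, 0) = 0, max(-5, 0) = 0, max(18.62, 0) = 18.62
Node u (S = 95.3): V_u = e^(−0.0125)·[0.4921·0.0000 + 0.5079·0.0000] = 0.0000
Node d (S = 67.16): V_d = e^(−0.0125)·[0.4921·0.0000 + 0.5079·18.6250] = 9.3418
Node 0 (S = 80): V_0 = e^(−0.0125)·[0.4921·0.0000 + 0.5079·9.3418] = 4.6856

4.69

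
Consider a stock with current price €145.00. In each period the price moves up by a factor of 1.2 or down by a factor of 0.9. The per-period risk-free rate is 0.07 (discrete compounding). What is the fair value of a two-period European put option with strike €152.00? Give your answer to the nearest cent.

Risk-neutral probability p = (1 + 0.07 − 0.9)/(1.2 − 0.9) = 0.1700/0.3000 = 0.5667
Terminal stock prices: S_uu = 208.8, S_ud = 156.6, S_dd = 117.5
Terminal payoffs (K − S): max(-56.8, 0) = 0, max(-4.6, 0) = 0, max(34.55, 0) = 34.55
Node u (S = 174): V_u = 1/1.07·[0.5667·0.0000 + 0.4333·0.0000] = 0.0000
Node d (S = 130.5): V_d = 1/1.07·[0.5667·0.0000 + 0.4333·34.5500] = 13.9922
Node 0 (S = 145): V_0 = 1/1.07·[0.5667·0.0000 + 0.4333·13.9922] = 5.6666

€5.67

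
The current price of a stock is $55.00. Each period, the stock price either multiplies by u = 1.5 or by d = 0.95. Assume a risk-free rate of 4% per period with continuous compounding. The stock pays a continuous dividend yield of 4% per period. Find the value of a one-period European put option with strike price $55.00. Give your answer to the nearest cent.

$2.40

Per-period risk-free factor R = e^0.04 = 1.0408; dividend-adjusted growth = e^(0.04−0.04) = 1.0000.
Risk-neutral probability p = (1.0000 − 0.95)/(1.5 − 0.95) = 0.0500/0.5500 = 0.0909
Terminal stock prices: S_u = 82.5, S_d = 52.25
Terminal payoffs (K − S): max(-27.5, 0) = 0, max(2.75, 0) = 2.75
Node 0 (S = 55): V_0 = e^(−0.04)·[0.0909·0.0000 + 0.9091·2.7500] = 2.4020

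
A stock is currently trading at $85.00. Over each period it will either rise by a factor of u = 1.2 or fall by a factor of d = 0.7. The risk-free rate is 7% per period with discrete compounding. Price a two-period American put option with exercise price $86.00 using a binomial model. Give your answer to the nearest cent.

$8.89

Risk-neutral probability p = (1 + 0.07 − 0.7)/(1.2 − 0.7) = 0.3700/0.5000 = 0.7400
Terminal stock prices: S_uu = 122.4, S_ud = 71.4, S_dd = 41.65
Terminal payoffs (K − S): max(-36.4, 0) = 0, max(14.6, 0) = 14.6, max(44.35, 0) = 44.35
Node u (S = 102): continuation = 1/1.07·[0.7400·0.0000 + 0.2600·14.6000] = 3.5477; exercise value = 0.0000 ≤ continuation, so V_u = 3.5477
Node d (S = 59.5): continuation = 1/1.07·[0.7400·14.6000 + 0.2600·44.3500] = 20.8738; exercise value = 26.5000 > continuation, so V_d = 26.5000 (exercise)
Node 0 (S = 85): continuation = 1/1.07·[0.7400·3.5477 + 0.2600·26.5000] = 8.8928; exercise value = 1.0000 ≤ continuation, so V_0 = 8.8928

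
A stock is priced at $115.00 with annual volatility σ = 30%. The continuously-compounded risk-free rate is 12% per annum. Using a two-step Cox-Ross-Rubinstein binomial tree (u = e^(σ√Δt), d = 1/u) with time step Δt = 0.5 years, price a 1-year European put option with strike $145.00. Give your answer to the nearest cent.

$23.16

CRR parameters: u = e^(σ√Δt) = e^(0.3·√0.5) = 1.2363, d = 1/u = 0.8089
Per-period rate: rΔt = 0.12·0.5 = 0.06, so R = e^0.06 = 1.0618
Risk-neutral probability p = (e^0.06 − 0.8089)/(1.2363 − 0.8089) = 0.2530/0.4275 = 0.5918
Terminal stock prices: S_uu = 175.8, S_ud = 115, S_dd = 75.24
Terminal payoffs (K − S): max(-30.77, 0) = 0, max(30, 0) = 30, max(69.76, 0) = 69.76
Node u (S = 142.2): V_u = e^(−0.06)·[0.5918·0.0000 + 0.4082·30.0000] = 11.5321
Node d (S = 93.02): V_d = e^(−0.06)·[0.5918·30.0000 + 0.4082·69.7611] = 43.5372
Node 0 (S = 115): V_0 = e^(−0.06)·[0.5918·11.5321 + 0.4082·43.5372] = 23.1633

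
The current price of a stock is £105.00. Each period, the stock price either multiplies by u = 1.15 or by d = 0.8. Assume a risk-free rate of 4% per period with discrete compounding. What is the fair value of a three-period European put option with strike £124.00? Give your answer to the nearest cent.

Risk-neutral probability p = (1 + 0.04 − 0.8)/(1.15 − 0.8) = 0.2400/0.3500 = 0.6857
Terminal stock prices: S_uuu = 159.7, S_uud = 111.1, S_udd = 77.28, S_ddd = 53.76
Terminal payoffs (K − S): max(-35.69, 0) = 0, max(12.91, 0) = 12.91, max(46.72, 0) = 46.72, max(70.24, 0) = 70.24
Node uu (S = 138.9): V_uu = 1/1.04·[0.6857·0.0000 + 0.3143·12.9100] = 3.9014
Node ud (S = 96.6): V_ud = 1/1.04·[0.6857·12.9100 + 0.3143·46.7200] = 22.6308
Node dd (S = 67.2): V_dd = 1/1.04·[0.6857·46.7200 + 0.3143·70.2400] = 52.0308
Node u (S = 120.7): V_u = 1/1.04·[0.6857·3.9014 + 0.3143·22.6308] = 9.4113
Node d (S = 84): V_d = 1/1.04·[0.6857·22.6308 + 0.3143·52.0308] = 30.6450
Node 0 (S = 105): V_0 = 1/1.04·[0.6857·9.4113 + 0.3143·30.6450] = 15.4661

£15.47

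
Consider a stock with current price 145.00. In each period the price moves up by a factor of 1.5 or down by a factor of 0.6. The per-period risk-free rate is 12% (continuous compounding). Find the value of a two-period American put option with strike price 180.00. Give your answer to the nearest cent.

Risk-neutral probability p = (e^0.12 − 0.6)/(1.5 − 0.6) = 0.5275/0.9000 = 0.5861
Terminal stock prices: S_uu = 326.2, S_ud = 130.5, S_dd = 52.2
Terminal payoffs (K − S): max(-146.2, 0) = 0, max(49.5, 0) = 49.5, max(127.8, 0) = 127.8
Node u (S = 217.5): continuation = e^(−0.12)·[0.5861·0.0000 + 0.4139·49.5000] = 18.1709; exercise value = 0.0000 ≤ continuation, so V_u = 18.1709
Node d (S = 87): continuation = e^(−0.12)·[0.5861·49.5000 + 0.4139·127.8000] = 72.6457; exercise value = 93.0000 > continuation, so V_d = 93.0000 (exercise)
Node 0 (S = 145): continuation = e^(−0.12)·[0.5861·18.1709 + 0.4139·93.0000] = 43.5851; exercise value = 35.0000 ≤ continuation, so V_0 = 43.5851

43.59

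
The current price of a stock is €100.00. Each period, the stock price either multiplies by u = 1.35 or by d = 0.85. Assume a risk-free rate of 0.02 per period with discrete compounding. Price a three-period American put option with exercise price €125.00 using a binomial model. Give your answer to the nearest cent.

Risk-neutral probability p = (1 + 0.02 − 0.85)/(1.35 − 0.85) = 0.1700/0.5000 = 0.3400
Terminal stock prices: S_uuu = 246, S_uud = 154.9, S_udd = 97.54, S_ddd = 61.41
Terminal payoffs (K − S): max(-121, 0) = 0, max(-29.91, 0) = 0, max(27.46, 0) = 27.46, max(63.59, 0) = 63.59
Node uu (S = 182.3): continuation = 1/1.02·[0.3400·0.0000 + 0.6600·0.0000] = 0.0000; exercise value = 0.0000 ≤ continuation, so V_uu = 0.0000
Node ud (S = 114.8): continuation = 1/1.02·[0.3400·0.0000 + 0.6600·27.4625] = 17.7699; exercise value = 10.2500 ≤ continuation, so V_ud = 17.7699
Node dd (S = 72.25): continuation = 1/1.02·[0.3400·27.4625 + 0.6600·63.5875] = 50.2990; exercise value = 52.7500 > continuation, so V_dd = 52.7500 (exercise)
Node u (S = 135): continuation = 1/1.02·[0.3400·0.0000 + 0.6600·17.7699] = 11.4981; exercise value = 0.0000 ≤ continuation, so V_u = 11.4981
Node d (S = 85): continuation = 1/1.02·[0.3400·17.7699 + 0.6600·52.7500] = 40.0556; exercise value = 40.0000 ≤ continuation, so V_d = 40.0556
Node 0 (S = 100): continuation = 1/1.02·[0.3400·11.4981 + 0.6600·40.0556] = 29.7511; exercise value = 25.0000 ≤ continuation, so V_0 = 29.7511

€29.75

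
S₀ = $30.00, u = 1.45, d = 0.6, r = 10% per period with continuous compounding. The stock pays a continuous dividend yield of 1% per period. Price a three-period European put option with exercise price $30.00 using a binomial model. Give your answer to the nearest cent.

$4.53

Per-period risk-free factor R = e^0.1 = 1.1052; dividend-adjusted growth = e^(0.1−0.01) = 1.0942.
Risk-neutral probability p = (1.0942 − 0.6)/(1.45 − 0.6) = 0.4942/0.8500 = 0.5814
Terminal stock prices: S_uuu = 91.46, S_uud = 37.84, S_udd = 15.66, S_ddd = 6.48
Terminal payoffs (K − S): max(-61.46, 0) = 0, max(-7.845, 0) = 0, max(14.34, 0) = 14.34, max(23.52, 0) = 23.52
Node uu (S = 63.08): V_uu = e^(−0.1)·[0.5814·0.0000 + 0.4186·0.0000] = 0.0000
Node ud (S = 26.1): V_ud = e^(−0.1)·[0.5814·0.0000 + 0.4186·14.3400] = 5.4317
Node dd (S = 10.8): V_dd = e^(−0.1)·[0.5814·14.3400 + 0.4186·23.5200] = 16.4526
Node u (S = 43.5): V_u = e^(−0.1)·[0.5814·0.0000 + 0.4186·5.4317] = 2.0574
Node d (S = 18): V_d = e^(−0.1)·[0.5814·5.4317 + 0.4186·16.4526] = 9.0893
Node 0 (S = 30): V_0 = e^(−0.1)·[0.5814·2.0574 + 0.4186·9.0893] = 4.5252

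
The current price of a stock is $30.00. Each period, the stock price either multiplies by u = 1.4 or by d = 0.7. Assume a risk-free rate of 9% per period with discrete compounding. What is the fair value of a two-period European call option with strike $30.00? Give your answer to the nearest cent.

Risk-neutral probability p = (1 + 0.09 − 0.7)/(1.4 − 0.7) = 0.3900/0.7000 = 0.5571
Terminal stock prices: S_uu = 58.8, S_ud = 29.4, S_dd = 14.7
Terminal payoffs (S − K): max(28.8, 0) = 28.8, max(-0.6, 0) = 0, max(-15.3, 0) = 0
Node u (S = 42): V_u = 1/1.09·[0.5571·28.8000 + 0.4429·0.0000] = 14.7208
Node d (S = 21): V_d = 1/1.09·[0.5571·0.0000 + 0.4429·0.0000] = 0.0000
Node 0 (S = 30): V_0 = 1/1.09·[0.5571·14.7208 + 0.4429·0.0000] = 7.5244

$7.52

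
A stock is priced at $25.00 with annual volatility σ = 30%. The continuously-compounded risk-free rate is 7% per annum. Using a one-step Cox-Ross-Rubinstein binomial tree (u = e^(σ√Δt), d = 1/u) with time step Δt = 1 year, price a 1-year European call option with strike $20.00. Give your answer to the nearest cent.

$6.98

CRR parameters: u = e^(σ√Δt) = e^(0.3·√1) = 1.3499, d = 1/u = 0.7408
Per-period rate: rΔt = 0.07·1 = 0.07, so R = e^0.07 = 1.0725
Risk-neutral probability p = (e^0.07 − 0.7408)/(1.3499 − 0.7408) = 0.3317/0.6090 = 0.5446
Terminal stock prices: S_u = 33.75, S_d = 18.52
Terminal payoffs (S − K): max(13.75, 0) = 13.75, max(-1.48, 0) = 0
Node 0 (S = 25): V_0 = e^(−0.07)·[0.5446·13.7465 + 0.4554·0.0000] = 6.9803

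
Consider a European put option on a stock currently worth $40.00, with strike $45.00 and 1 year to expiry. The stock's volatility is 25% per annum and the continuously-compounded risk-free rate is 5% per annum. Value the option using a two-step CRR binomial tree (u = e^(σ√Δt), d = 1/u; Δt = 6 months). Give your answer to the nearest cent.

CRR parameters: u = e^(σ√Δt) = e^(0.25·√0.5) = 1.1934, d = 1/u = 0.8380
Per-period rate: rΔt = 0.05·0.5 = 0.025, so R = e^0.025 = 1.0253
Risk-neutral probability p = (e^0.025 − 0.8380)/(1.1934 − 0.8380) = 0.1873/0.3554 = 0.5272
Terminal stock prices: S_uu = 56.96, S_ud = 40, S_dd = 28.09
Terminal payoffs (K − S): max(-11.96, 0) = 0, max(5, 0) = 5, max(16.91, 0) = 16.91
Node u (S = 47.73): V_u = e^(−0.025)·[0.5272·0.0000 + 0.4728·5.0000] = 2.3059
Node d (S = 33.52): V_d = e^(−0.025)·[0.5272·5.0000 + 0.4728·16.9125] = 10.3703
Node 0 (S = 40): V_0 = e^(−0.025)·[0.5272·2.3059 + 0.4728·10.3703] = 5.9680

$5.97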